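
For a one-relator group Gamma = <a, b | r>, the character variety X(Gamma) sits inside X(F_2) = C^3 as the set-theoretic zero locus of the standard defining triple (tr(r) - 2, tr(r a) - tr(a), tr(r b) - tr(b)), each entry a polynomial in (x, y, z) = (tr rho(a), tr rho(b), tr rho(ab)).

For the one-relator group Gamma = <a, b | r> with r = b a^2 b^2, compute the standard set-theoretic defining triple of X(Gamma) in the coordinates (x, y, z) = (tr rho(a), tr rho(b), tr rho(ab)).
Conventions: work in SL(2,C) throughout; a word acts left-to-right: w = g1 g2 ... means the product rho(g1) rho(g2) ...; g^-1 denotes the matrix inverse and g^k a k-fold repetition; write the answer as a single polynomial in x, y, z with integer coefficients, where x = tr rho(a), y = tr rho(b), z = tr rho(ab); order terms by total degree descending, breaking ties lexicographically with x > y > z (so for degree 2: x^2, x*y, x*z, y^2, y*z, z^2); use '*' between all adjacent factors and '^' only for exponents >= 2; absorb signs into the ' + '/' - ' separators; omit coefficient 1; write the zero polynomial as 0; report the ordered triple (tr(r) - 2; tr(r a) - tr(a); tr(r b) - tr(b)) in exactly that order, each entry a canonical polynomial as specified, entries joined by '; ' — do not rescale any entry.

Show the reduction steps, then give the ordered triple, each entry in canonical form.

x*y^2*z - x^2*y - y^3 - x*z + 3*y - 2; x*y*z^2 - x^2*z - y^2*z - x + z; x*y^3*z - x^2*y^2 - y^4 - 2*x*y*z + x^2 + 4*y^2 - y - 2

tr(b^2 a) = tr(b)*tr(a b) - tr(a) = y*z - x
reduce: tr(b^2) = tr(b)*tr(b) - tr(1) = y^2 - 2
so tr(a^2 b^2) = tr(a)*tr(b^2 a) - tr(b^2) = x*y*z - x^2 - y^2 + 2
so tr(a^2 b) = tr(a)*tr(b a) - tr(b) = x*z - y
reduce: tr(b a^2 b^2) = tr(b)*tr(a^2 b^2) - tr(a^2 b) = x*y^2*z - x^2*y - y^3 - x*z + 3*y
reduce: tr(a b a b) = tr(a b)*tr(a b) - tr(1)   [split at repeated a] = z^2 - 2
so tr(b^2 a b a) = tr(b)*tr(a b a b) - tr(a b a) = y*z^2 - x*z - y
tr(b^2 a b) = tr(b)*tr(b a b) - tr(b a) = y^2*z - x*y - z
tr(b a^2 b^2 a) = tr(a)*tr(b^2 a b a) - tr(b^2 a b) = x*y*z^2 - x^2*z - y^2*z + z
so tr(b a^2 b^3) = tr(b)*tr(b a^2 b^2) - tr(b a^2 b) = x*y^3*z - x^2*y^2 - y^4 - 2*x*y*z + x^2 + 4*y^2 - 2
assemble the triple (tr(r) - 2; tr(r a) - x; tr(r b) - y)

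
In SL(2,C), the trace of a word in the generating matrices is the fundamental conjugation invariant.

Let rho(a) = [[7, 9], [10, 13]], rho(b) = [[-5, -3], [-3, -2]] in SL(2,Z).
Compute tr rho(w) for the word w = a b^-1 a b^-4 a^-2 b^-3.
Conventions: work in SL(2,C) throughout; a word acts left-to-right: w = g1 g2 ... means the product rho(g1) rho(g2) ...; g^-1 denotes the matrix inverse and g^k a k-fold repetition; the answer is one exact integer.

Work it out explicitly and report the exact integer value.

rho(a) = [[7, 9], [10, 13]]
... * rho(b^-1) = [[-2, 3], [3, -5]]  ->  [[13, -24], [19, -35]]
... * rho(a) = [[7, 9], [10, 13]]  ->  [[-149, -195], [-217, -284]]
... * rho(b^-1) = [[-2, 3], [3, -5]]  ->  [[-287, 528], [-418, 769]]
... * rho(b^-1) = [[-2, 3], [3, -5]]  ->  [[2158, -3501], [3143, -5099]]
... * rho(b^-1) = [[-2, 3], [3, -5]]  ->  [[-14819, 23979], [-21583, 34924]]
... * rho(b^-1) = [[-2, 3], [3, -5]]  ->  [[101575, -164352], [147938, -239369]]
... * rho(a^-1) = [[13, -9], [-10, 7]]  ->  [[2963995, -2064639], [4316884, -3007025]]
... * rho(a^-1) = [[13, -9], [-10, 7]]  ->  [[59178325, -41128428], [86189742, -59901131]]
... * rho(b^-1) = [[-2, 3], [3, -5]]  ->  [[-241741934, 383177115], [-352082877, 558074881]]
... * rho(b^-1) = [[-2, 3], [3, -5]]  ->  [[1633015213, -2641111377], [2378390397, -3846623036]]
... * rho(b^-1) = [[-2, 3], [3, -5]]  ->  [[-11189364557, 18104602524], [-16296649902, 26368286371]]
tr = -11189364557 + 26368286371 = 15178921814

15178921814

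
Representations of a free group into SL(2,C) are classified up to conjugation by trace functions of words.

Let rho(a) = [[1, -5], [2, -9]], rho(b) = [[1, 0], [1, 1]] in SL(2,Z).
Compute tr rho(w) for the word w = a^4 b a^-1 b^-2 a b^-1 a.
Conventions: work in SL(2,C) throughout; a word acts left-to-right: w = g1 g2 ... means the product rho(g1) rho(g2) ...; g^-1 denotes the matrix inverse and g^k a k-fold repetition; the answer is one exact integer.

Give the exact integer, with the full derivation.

-576948

rho(a) = [[1, -5], [2, -9]]
... * rho(a) = [[1, -5], [2, -9]]  ->  [[-9, 40], [-16, 71]]
... * rho(a) = [[1, -5], [2, -9]]  ->  [[71, -315], [126, -559]]
... * rho(a) = [[1, -5], [2, -9]]  ->  [[-559, 2480], [-992, 4401]]
... * rho(b) = [[1, 0], [1, 1]]  ->  [[1921, 2480], [3409, 4401]]
... * rho(a^-1) = [[-9, 5], [-2, 1]]  ->  [[-22249, 12085], [-39483, 21446]]
... * rho(b^-1) = [[1, 0], [-1, 1]]  ->  [[-34334, 12085], [-60929, 21446]]
... * rho(b^-1) = [[1, 0], [-1, 1]]  ->  [[-46419, 12085], [-82375, 21446]]
... * rho(a) = [[1, -5], [2, -9]]  ->  [[-22249, 123330], [-39483, 218861]]
... * rho(b^-1) = [[1, 0], [-1, 1]]  ->  [[-145579, 123330], [-258344, 218861]]
... * rho(a) = [[1, -5], [2, -9]]  ->  [[101081, -382075], [179378, -678029]]
tr = 101081 + -678029 = -576948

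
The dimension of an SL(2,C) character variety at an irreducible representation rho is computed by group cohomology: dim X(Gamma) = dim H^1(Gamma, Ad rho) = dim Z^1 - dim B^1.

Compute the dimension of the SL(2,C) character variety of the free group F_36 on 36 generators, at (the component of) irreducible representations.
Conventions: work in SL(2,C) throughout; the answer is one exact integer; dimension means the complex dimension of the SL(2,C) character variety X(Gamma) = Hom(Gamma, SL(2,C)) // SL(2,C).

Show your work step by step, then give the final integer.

105

Gamma = F_36 has 36 generators and no relators.
So Z^1 = (sl_2)^36 in full: dim Z^1 = 108.
dim B^1 = 3: the coboundary map is injective because an irreducible image has centralizer 0 in sl_2.
dim X = dim H^1 = dim Z^1 - dim B^1 = 108 - 3 = 105.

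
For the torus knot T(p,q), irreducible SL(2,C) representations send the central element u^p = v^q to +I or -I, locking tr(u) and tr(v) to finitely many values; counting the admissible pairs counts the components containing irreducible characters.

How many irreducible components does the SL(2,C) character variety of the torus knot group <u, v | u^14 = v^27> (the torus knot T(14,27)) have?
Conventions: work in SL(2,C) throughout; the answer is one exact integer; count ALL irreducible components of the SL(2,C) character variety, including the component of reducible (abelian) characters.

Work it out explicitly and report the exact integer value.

In the torus knot group T(14,27), u^14 = v^27 is central, so an irreducible representation sends it to +I or -I (Schur).
On an irreducible component, tr(u) is locked at 2*cos(pi*alpha/14) for some alpha in 1..13, and tr(v) at 2*cos(pi*beta/27) for some beta in 1..26.
u^14 = (-1)^alpha I and v^27 = (-1)^beta I must agree, so alpha and beta have equal parity.
Counting: 7 odd alphas x 13 odd betas + 6 even alphas x 13 even betas = 91 + 78 = 169.
components with irreducible characters: 169; plus the single component of reducible (abelian) characters: total 170.

170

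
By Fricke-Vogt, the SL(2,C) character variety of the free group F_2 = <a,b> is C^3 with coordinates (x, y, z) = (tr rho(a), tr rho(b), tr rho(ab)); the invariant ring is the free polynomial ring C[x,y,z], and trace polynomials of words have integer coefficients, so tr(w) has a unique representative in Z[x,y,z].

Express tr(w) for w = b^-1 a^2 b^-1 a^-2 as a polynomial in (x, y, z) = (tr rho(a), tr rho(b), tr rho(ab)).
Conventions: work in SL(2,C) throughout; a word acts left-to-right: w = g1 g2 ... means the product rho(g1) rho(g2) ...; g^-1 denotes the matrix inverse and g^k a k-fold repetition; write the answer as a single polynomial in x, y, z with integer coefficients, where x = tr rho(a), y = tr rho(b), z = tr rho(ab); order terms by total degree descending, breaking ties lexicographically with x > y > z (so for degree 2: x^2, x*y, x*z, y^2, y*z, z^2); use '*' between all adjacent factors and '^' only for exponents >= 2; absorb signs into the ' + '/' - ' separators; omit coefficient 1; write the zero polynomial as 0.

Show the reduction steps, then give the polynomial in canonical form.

x^3*y*z - x^4 - x^2*y^2 - x^2*z^2 + 4*x^2 + y^2 - 2

tr(b^-1 a) = tr(a) * tr(b) - tr(a b)  (eliminate b^-1) = x*y - z
tr(a^2) = tr(a) * tr(a) - tr(1)  (reduce the a square) = x^2 - 2
tr(b a^2) = tr(a) * tr(b a) - tr(b)  (reduce the a square) = x*z - y
tr(a^2 b a) = tr(a) * tr(b a^2) - tr(b a)  (reduce the a square) = x^2*z - x*y - z
tr(b a b a) = tr(b a) * tr(b a) - tr(1)  (split on b) = z^2 - 2
tr(b a b) = tr(b) * tr(a b) - tr(a)  (reduce the b square) = y*z - x
tr(a^2 b a b) = tr(a) * tr(b a b a) - tr(b a b)  (reduce the a square) = x*z^2 - y*z - x
tr(b^-1 a^2 b a) = tr(a^2 b a) * tr(b) - tr(a^2 b a b)  (eliminate b^-1) = x^2*y*z - x*y^2 - x*z^2 + x
tr(a^-1 b^-1 a^2 b) = tr(b^-1 a^2 b) * tr(a) - tr(b^-1 a^2 b a)  (eliminate a^-1) = -x^2*y*z + x^3 + x*y^2 + x*z^2 - 3*x
tr(b^-1 a^2 b^-1 a^-1) = tr(a^-1 b^-1 a^2) * tr(b) - tr(a^-1 b^-1 a^2 b)  (eliminate b^-1) = x^2*y*z - x^3 - x*z^2 - y*z + 3*x
tr(a^2 b^-1) = tr(a^2) * tr(b) - tr(a^2 b)  (eliminate b^-1) = x^2*y - x*z - y
tr(b^-1 a^2 b^-1) = tr(a^2 b^-1) * tr(b) - tr(a^2)  (eliminate b^-1) = x^2*y^2 - x*y*z - x^2 - y^2 + 2
tr(b^-1 a^2 b^-1 a^-2) = tr(b^-1 a^2 b^-1 a^-1) * tr(a) - tr(b^-1 a^2 b^-1)  (eliminate a^-1) = x^3*y*z - x^4 - x^2*y^2 - x^2*z^2 + 4*x^2 + y^2 - 2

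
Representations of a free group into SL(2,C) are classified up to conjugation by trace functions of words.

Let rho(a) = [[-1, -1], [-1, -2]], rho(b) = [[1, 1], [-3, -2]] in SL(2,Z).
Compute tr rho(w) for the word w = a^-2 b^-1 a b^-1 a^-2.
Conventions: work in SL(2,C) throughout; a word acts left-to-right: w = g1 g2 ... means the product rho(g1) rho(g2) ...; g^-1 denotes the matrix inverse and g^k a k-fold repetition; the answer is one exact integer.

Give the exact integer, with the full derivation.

rho(a^-1) = [[-2, 1], [1, -1]]
... * rho(a^-1) = [[-2, 1], [1, -1]]  ->  [[5, -3], [-3, 2]]
... * rho(b^-1) = [[-2, -1], [3, 1]]  ->  [[-19, -8], [12, 5]]
... * rho(a) = [[-1, -1], [-1, -2]]  ->  [[27, 35], [-17, -22]]
... * rho(b^-1) = [[-2, -1], [3, 1]]  ->  [[51, 8], [-32, -5]]
... * rho(a^-1) = [[-2, 1], [1, -1]]  ->  [[-94, 43], [59, -27]]
... * rho(a^-1) = [[-2, 1], [1, -1]]  ->  [[231, -137], [-145, 86]]
tr = 231 + 86 = 317

317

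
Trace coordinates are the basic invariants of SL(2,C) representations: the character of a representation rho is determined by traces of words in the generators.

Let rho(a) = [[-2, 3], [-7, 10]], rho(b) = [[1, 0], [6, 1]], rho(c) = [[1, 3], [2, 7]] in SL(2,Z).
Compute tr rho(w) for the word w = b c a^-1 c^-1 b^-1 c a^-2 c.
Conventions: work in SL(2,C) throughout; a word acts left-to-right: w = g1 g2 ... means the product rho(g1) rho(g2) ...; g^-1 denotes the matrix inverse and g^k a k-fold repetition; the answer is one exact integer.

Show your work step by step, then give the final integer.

rho(b) = [[1, 0], [6, 1]]
... * rho(c) = [[1, 3], [2, 7]]  ->  [[1, 3], [8, 25]]
... * rho(a^-1) = [[10, -3], [7, -2]]  ->  [[31, -9], [255, -74]]
... * rho(c^-1) = [[7, -3], [-2, 1]]  ->  [[235, -102], [1933, -839]]
... * rho(b^-1) = [[1, 0], [-6, 1]]  ->  [[847, -102], [6967, -839]]
... * rho(c) = [[1, 3], [2, 7]]  ->  [[643, 1827], [5289, 15028]]
... * rho(a^-1) = [[10, -3], [7, -2]]  ->  [[19219, -5583], [158086, -45923]]
... * rho(a^-1) = [[10, -3], [7, -2]]  ->  [[153109, -46491], [1259399, -382412]]
... * rho(c) = [[1, 3], [2, 7]]  ->  [[60127, 133890], [494575, 1101313]]
tr = 60127 + 1101313 = 1161440

1161440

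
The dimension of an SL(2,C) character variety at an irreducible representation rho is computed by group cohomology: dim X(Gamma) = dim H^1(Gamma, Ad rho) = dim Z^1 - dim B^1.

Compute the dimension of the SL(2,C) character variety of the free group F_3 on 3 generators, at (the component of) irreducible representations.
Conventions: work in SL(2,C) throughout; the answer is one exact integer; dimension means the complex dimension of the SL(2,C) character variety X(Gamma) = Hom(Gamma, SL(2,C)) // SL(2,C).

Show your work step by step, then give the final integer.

Gamma = F_3 has 3 generators and no relators.
A cocycle picks one sl_2 vector per generator freely, giving dim Z^1 = 3*3 = 9.
Irreducibility makes the coboundary map sl_2 -> Z^1 injective (trivial centralizer), so dim B^1 = 3.
dim X = dim H^1 = dim Z^1 - dim B^1 = 9 - 3 = 6.

6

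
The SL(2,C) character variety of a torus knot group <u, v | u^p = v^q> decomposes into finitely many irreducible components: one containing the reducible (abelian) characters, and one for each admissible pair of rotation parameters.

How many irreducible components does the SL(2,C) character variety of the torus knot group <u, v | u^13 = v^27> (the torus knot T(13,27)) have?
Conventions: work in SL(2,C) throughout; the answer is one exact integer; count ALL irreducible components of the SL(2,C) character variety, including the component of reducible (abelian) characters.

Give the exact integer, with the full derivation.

For T(13,27): irreducibility forces the central element u^13 = v^27 to one of +I, -I.
So on each irreducible component the traces are pinned: tr(u) = 2*cos(pi*alpha/13) with 1 <= alpha <= 12, tr(v) = 2*cos(pi*beta/27) with 1 <= beta <= 26.
u^13 = (-1)^alpha I and v^27 = (-1)^beta I must agree, so alpha and beta have equal parity.
Counting: 6 odd alphas x 13 odd betas + 6 even alphas x 13 even betas = 78 + 78 = 156.
Total: 156 irreducible-character components + 1 reducible (abelian) component = 157.

157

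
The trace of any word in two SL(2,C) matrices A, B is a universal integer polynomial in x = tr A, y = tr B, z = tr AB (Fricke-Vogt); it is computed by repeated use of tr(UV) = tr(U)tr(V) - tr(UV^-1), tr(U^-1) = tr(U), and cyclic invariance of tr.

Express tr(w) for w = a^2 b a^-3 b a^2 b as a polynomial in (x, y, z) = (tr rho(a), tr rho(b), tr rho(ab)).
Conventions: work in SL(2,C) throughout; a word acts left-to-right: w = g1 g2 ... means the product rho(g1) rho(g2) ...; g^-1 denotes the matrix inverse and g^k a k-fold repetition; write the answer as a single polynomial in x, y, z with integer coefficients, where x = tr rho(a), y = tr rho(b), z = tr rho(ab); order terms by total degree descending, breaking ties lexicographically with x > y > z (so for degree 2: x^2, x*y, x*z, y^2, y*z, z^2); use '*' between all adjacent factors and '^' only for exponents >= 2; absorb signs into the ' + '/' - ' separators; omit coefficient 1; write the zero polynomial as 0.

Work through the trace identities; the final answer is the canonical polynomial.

x^5*y*z^2 - x^6*z - 2*x^4*y^2*z - x^4*z^3 + x^5*y + x^3*y^3 + 5*x^4*z + 3*x^2*y^2*z + x^2*z^3 - 6*x^3*y - 2*x*y^3 - 2*x*y*z^2 - 4*x^2*z + y^2*z + 7*x*y - z

and tr(b a b a) = tr(a b) * tr(a b) - tr(1)   [split at a repeated a] = z^2 - 2
tr(b a b) = tr(b) * tr(a b) - tr(a)   [square of b] = y*z - x
next, tr(a^2 b a b) = tr(a) * tr(b a b a) - tr(b a b)   [square of a] = x*z^2 - y*z - x
tr(b a^2) = tr(a) * tr(b a) - tr(b)   [square of a] = x*z - y
next, tr(a^2 b a) = tr(a) * tr(b a^2) - tr(b a)   [square of a] = x^2*z - x*y - z
and tr(b^2 a^2 b a) = tr(b) * tr(a^2 b a b) - tr(a^2 b a)   [square of b] = x*y*z^2 - x^2*z - y^2*z + z
tr(b^2) = tr(b) * tr(b) - tr(1)   [square of b] = y^2 - 2
next, tr(b a^2 b) = tr(a) * tr(b^2 a) - tr(b^2)   [square of a] = x*y*z - x^2 - y^2 + 2
tr(b^2 a^2 b) = tr(b) * tr(b a^2 b) - tr(b a^2)   [square of b] = x*y^2*z - x^2*y - y^3 - x*z + 3*y
next, tr(b a^2 b a^2 b) = tr(a) * tr(b^2 a^2 b a) - tr(b^2 a^2 b)   [square of a] = x^2*y*z^2 - x^3*z - 2*x*y^2*z + x^2*y + y^3 + 2*x*z - 3*y
next, tr(b a b a b a) = tr(a b) * tr(a b a b) - tr(a^-1 b^-1)   [split at a repeated a] = z^3 - 3*z
tr(b a b a b) = tr(b) * tr(a b a b) - tr(a b a)   [square of b] = y*z^2 - x*z - y
and tr(b a^2 b a b a) = tr(a) * tr(b a b a b a) - tr(b a b a b)   [square of a] = x*z^3 - y*z^2 - 2*x*z + y
tr(b a^2 b a^2 b a) = tr(a) * tr(b a^2 b a b a) - tr(b a^2 b a b)   [square of a] = x^2*z^3 - 2*x*y*z^2 - x^2*z + y^2*z + x*y - z
tr(a^-1 b a^2 b a^2 b) = tr(b a^2 b a^2 b) * tr(a) - tr(b a^2 b a^2 b a)   [inverse elimination on a] = x^3*y*z^2 - x^4*z - 2*x^2*y^2*z - x^2*z^3 + x^3*y + x*y^3 + 2*x*y*z^2 + 3*x^2*z - y^2*z - 4*x*y + z
tr(a^-2 b a^2 b a^2 b) = tr(a^-1 b a^2 b a^2 b) * tr(a) - tr(a^-1 b a^2 b a^2 b a)   [inverse elimination on a] = x^4*y*z^2 - x^5*z - 2*x^3*y^2*z - x^3*z^3 + x^4*y + x^2*y^3 + x^2*y*z^2 + 4*x^3*z + x*y^2*z - 5*x^2*y - y^3 - x*z + 3*y
tr(a^2 b a^-3 b a^2 b) = tr(a^-2 b a^2 b a^2 b) * tr(a) - tr(a^-2 b a^2 b a^2 b a)   [inverse elimination on a] = x^5*y*z^2 - x^6*z - 2*x^4*y^2*z - x^4*z^3 + x^5*y + x^3*y^3 + 5*x^4*z + 3*x^2*y^2*z + x^2*z^3 - 6*x^3*y - 2*x*y^3 - 2*x*y*z^2 - 4*x^2*z + y^2*z + 7*x*y - z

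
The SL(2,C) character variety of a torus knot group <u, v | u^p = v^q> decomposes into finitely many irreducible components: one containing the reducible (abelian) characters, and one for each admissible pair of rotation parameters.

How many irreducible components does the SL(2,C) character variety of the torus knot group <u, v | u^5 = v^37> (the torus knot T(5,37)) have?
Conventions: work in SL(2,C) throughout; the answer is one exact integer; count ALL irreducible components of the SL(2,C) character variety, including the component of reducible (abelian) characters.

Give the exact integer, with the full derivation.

In the torus knot group T(5,37), u^5 = v^37 is central, so an irreducible representation sends it to +I or -I (Schur).
On an irreducible component, tr(u) is locked at 2*cos(pi*alpha/5) for some alpha in 1..4, and tr(v) at 2*cos(pi*beta/37) for some beta in 1..36.
u^5 = (-1)^alpha I and v^37 = (-1)^beta I must agree, so alpha and beta have equal parity.
count pairs: odd alpha (2 choices) x odd beta (18), plus even alpha (2) x even beta (18): 2*18 + 2*18 = 72.
That is 72 components of irreducible characters, and with the reducible (abelian) component the total is 73.

73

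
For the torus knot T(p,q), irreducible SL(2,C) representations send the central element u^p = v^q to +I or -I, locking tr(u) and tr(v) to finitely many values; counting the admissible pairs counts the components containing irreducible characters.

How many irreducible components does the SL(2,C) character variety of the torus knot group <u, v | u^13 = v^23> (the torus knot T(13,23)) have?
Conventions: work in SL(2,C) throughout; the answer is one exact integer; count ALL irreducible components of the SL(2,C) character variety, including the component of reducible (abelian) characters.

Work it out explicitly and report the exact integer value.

133

For T(13,23): irreducibility forces the central element u^13 = v^23 to one of +I, -I.
On an irreducible component, tr(u) is locked at 2*cos(pi*alpha/13) for some alpha in 1..12, and tr(v) at 2*cos(pi*beta/23) for some beta in 1..22.
Consistency of u^13 = (-1)^alpha I with v^23 = (-1)^beta I forces alpha = beta (mod 2).
Enumerate parity-matched pairs: 6*11 odd-odd plus 6*11 even-even gives 132.
components with irreducible characters: 132; plus the single component of reducible (abelian) characters: total 133.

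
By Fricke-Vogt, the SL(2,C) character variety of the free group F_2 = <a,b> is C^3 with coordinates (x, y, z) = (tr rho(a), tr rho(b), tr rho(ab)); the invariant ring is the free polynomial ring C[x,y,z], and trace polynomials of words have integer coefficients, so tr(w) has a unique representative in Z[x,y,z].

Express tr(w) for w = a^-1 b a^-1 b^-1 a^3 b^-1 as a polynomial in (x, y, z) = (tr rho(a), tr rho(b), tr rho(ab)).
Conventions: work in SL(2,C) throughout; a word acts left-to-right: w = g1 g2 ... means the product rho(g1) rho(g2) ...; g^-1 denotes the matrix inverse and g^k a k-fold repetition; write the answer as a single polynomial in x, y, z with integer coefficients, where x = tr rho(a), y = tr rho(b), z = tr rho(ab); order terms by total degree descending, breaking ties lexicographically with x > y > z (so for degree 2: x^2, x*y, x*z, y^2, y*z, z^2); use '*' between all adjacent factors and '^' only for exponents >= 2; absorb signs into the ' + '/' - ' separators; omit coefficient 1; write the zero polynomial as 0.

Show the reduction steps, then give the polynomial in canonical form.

x^4*y^2*z - x^5*y - x^3*y^3 - 2*x^3*y*z^2 + x^4*z - x^2*y^2*z + x^2*z^3 + 6*x^3*y + 2*x*y^3 + 3*x*y*z^2 - 5*x^2*z - y^2*z - z^3 - 7*x*y + 3*z

next, trace(b^2 a) = trace(b)*trace(a b) - trace(a)   [square of b] = y*z - x
trace(b^2) = trace(b)*trace(b) - trace(1)   [square of b] = y^2 - 2
trace(b a^2 b) = trace(a)*trace(b^2 a) - trace(b^2)   [square of a] = x*y*z - x^2 - y^2 + 2
trace(b a b a) = trace(a b)*trace(a b) - trace(1)   [split at a repeated a] = z^2 - 2
and trace(b a^2 b a) = trace(a)*trace(b a b a) - trace(b a b)   [square of a] = x*z^2 - y*z - x
trace(a^-1 b a^2 b) = trace(b a^2 b)*trace(a) - trace(b a^2 b a)   [inverse elimination on a] = x^2*y*z - x^3 - x*y^2 - x*z^2 + y*z + 3*x
next, trace(a^2 b^-1 a^-1 b) = trace(a^-1 b a^2)*trace(b) - trace(a^-1 b a^2 b)   [inverse elimination on b] = -x^2*y*z + x^3 + x*y^2 + x*z^2 - 3*x
and trace(b a^2) = trace(a)*trace(b a) - trace(b)   [square of a] = x*z - y
trace(a^3 b) = trace(a)*trace(b a^2) - trace(b a)   [square of a] = x^2*z - x*y - z
trace(a^2) = trace(a)*trace(a) - trace(1)   [square of a] = x^2 - 2
trace(a^3) = trace(a)*trace(a^2) - trace(a)   [square of a] = x^3 - 3*x
next, trace(a^3 b^2) = trace(b)*trace(a^3 b) - trace(a^3)   [square of b] = x^2*y*z - x^3 - x*y^2 - y*z + 3*x
trace(b a^3 b^2) = trace(b)*trace(a^3 b^2) - trace(a^3 b)   [square of b] = x^2*y^2*z - x^3*y - x*y^3 - x^2*z - y^2*z + 4*x*y + z
and trace(a b a^3 b) = trace(a)*trace(a b a b a) - trace(a b a b)   [square of a] = x^2*z^2 - x*y*z - x^2 - z^2 + 2
trace(a b a^3) = trace(a)*trace(a b a^2) - trace(a b a)   [square of a] = x^3*z - x^2*y - 2*x*z + y
and trace(b a^3 b^2 a) = trace(b)*trace(a b a^3 b) - trace(a b a^3)   [square of b] = x^2*y*z^2 - x^3*z - x*y^2*z - y*z^2 + 2*x*z + y
trace(b a^-1 b a^3 b) = trace(b a^3 b^2)*trace(a) - trace(b a^3 b^2 a)   [inverse elimination on a] = x^3*y^2*z - x^4*y - x^2*y^3 - x^2*y*z^2 + 4*x^2*y + y*z^2 - x*z - y
trace(a b a b^2 a) = trace(b)*trace(a^2 b a b) - trace(a^2 b a)   [square of b] = x*y*z^2 - x^2*z - y^2*z + z
and trace(a b a b^2) = trace(b)*trace(a b a b) - trace(a b a)   [square of b] = y*z^2 - x*z - y
trace(b a^3 b a b) = trace(a)*trace(a b a b^2 a) - trace(a b a b^2)   [square of a] = x^2*y*z^2 - x^3*z - x*y^2*z - y*z^2 + 2*x*z + y
next, trace(b a b a b a) = trace(b a)*trace(b a b a) - trace(b^-1 a^-1)   [split at a repeated b] = z^3 - 3*z
trace(a b a b a b a) = trace(a)*trace(b a b a b a) - trace(b a b a b)   [square of a] = x*z^3 - y*z^2 - 2*x*z + y
next, trace(b a^3 b a b a) = trace(a)*trace(a b a b a b a) - trace(a b a b a b)   [square of a] = x^2*z^3 - x*y*z^2 - 2*x^2*z - z^3 + x*y + 3*z
trace(b a^-1 b a^3 b a) = trace(b a^3 b a b)*trace(a) - trace(b a^3 b a b a)   [inverse elimination on a] = x^3*y*z^2 - x^4*z - x^2*y^2*z - x^2*z^3 + 4*x^2*z + z^3 - 3*z
next, trace(a^-1 b a^-1 b a^3 b) = trace(b a^-1 b a^3 b)*trace(a) - trace(b a^-1 b a^3 b a)   [inverse elimination on a] = x^4*y^2*z - x^5*y - x^3*y^3 - 2*x^3*y*z^2 + x^4*z + x^2*y^2*z + x^2*z^3 + 4*x^3*y + x*y*z^2 - 5*x^2*z - z^3 - x*y + 3*z
next, trace(a^3 b^-1 a^-1 b a^-1 b) = trace(a^-1 b a^-1 b a^3)*trace(b) - trace(a^-1 b a^-1 b a^3 b)   [inverse elimination on b] = -x^4*y^2*z + x^5*y + x^3*y^3 + 2*x^3*y*z^2 - x^4*z - x^2*z^3 - 5*x^3*y - x*y^3 - 2*x*y*z^2 + 5*x^2*z + y^2*z + z^3 + 4*x*y - 3*z
next, trace(a^-1 b a^-1 b^-1 a^3 b^-1) = trace(a^3 b^-1 a^-1 b a^-1)*trace(b) - trace(a^3 b^-1 a^-1 b a^-1 b)   [inverse elimination on b] = x^4*y^2*z - x^5*y - x^3*y^3 - 2*x^3*y*z^2 + x^4*z - x^2*y^2*z + x^2*z^3 + 6*x^3*y + 2*x*y^3 + 3*x*y*z^2 - 5*x^2*z - y^2*z - z^3 - 7*x*y + 3*z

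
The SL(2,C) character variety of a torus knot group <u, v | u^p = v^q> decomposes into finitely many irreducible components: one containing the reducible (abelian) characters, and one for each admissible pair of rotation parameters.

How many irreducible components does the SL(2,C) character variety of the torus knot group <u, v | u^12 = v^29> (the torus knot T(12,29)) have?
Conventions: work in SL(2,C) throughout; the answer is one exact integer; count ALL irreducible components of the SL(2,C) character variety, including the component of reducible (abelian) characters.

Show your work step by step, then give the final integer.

155

In the torus knot group T(12,29), u^12 = v^29 is central, so an irreducible representation sends it to +I or -I (Schur).
On an irreducible component, tr(u) is locked at 2*cos(pi*alpha/12) for some alpha in 1..11, and tr(v) at 2*cos(pi*beta/29) for some beta in 1..28.
u^12 = (-1)^alpha I and v^29 = (-1)^beta I must agree, so alpha and beta have equal parity.
Counting: 6 odd alphas x 14 odd betas + 5 even alphas x 14 even betas = 84 + 70 = 154.
components with irreducible characters: 154; plus the single component of reducible (abelian) characters: total 155.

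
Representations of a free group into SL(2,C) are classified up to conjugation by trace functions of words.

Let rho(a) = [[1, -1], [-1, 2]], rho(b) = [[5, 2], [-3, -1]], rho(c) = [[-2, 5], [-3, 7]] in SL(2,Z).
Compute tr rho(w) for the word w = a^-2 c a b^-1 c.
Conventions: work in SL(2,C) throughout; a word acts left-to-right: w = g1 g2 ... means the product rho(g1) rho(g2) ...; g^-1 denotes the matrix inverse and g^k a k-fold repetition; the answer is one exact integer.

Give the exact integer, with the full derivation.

1428

rho(a^-1) = [[2, 1], [1, 1]]
... * rho(a^-1) = [[2, 1], [1, 1]]  ->  [[5, 3], [3, 2]]
... * rho(c) = [[-2, 5], [-3, 7]]  ->  [[-19, 46], [-12, 29]]
... * rho(a) = [[1, -1], [-1, 2]]  ->  [[-65, 111], [-41, 70]]
... * rho(b^-1) = [[-1, -2], [3, 5]]  ->  [[398, 685], [251, 432]]
... * rho(c) = [[-2, 5], [-3, 7]]  ->  [[-2851, 6785], [-1798, 4279]]
tr = -2851 + 4279 = 1428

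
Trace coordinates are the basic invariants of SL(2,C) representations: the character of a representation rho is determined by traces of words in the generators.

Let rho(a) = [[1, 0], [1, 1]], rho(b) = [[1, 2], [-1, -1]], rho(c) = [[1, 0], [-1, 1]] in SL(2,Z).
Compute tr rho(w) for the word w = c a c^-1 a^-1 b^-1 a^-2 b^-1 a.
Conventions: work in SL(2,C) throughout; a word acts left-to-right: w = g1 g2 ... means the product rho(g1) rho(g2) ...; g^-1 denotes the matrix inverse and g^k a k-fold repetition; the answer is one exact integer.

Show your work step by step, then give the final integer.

-10

rho(c) = [[1, 0], [-1, 1]]
... * rho(a) = [[1, 0], [1, 1]]  ->  [[1, 0], [0, 1]]
... * rho(c^-1) = [[1, 0], [1, 1]]  ->  [[1, 0], [1, 1]]
... * rho(a^-1) = [[1, 0], [-1, 1]]  ->  [[1, 0], [0, 1]]
... * rho(b^-1) = [[-1, -2], [1, 1]]  ->  [[-1, -2], [1, 1]]
... * rho(a^-1) = [[1, 0], [-1, 1]]  ->  [[1, -2], [0, 1]]
... * rho(a^-1) = [[1, 0], [-1, 1]]  ->  [[3, -2], [-1, 1]]
... * rho(b^-1) = [[-1, -2], [1, 1]]  ->  [[-5, -8], [2, 3]]
... * rho(a) = [[1, 0], [1, 1]]  ->  [[-13, -8], [5, 3]]
tr = -13 + 3 = -10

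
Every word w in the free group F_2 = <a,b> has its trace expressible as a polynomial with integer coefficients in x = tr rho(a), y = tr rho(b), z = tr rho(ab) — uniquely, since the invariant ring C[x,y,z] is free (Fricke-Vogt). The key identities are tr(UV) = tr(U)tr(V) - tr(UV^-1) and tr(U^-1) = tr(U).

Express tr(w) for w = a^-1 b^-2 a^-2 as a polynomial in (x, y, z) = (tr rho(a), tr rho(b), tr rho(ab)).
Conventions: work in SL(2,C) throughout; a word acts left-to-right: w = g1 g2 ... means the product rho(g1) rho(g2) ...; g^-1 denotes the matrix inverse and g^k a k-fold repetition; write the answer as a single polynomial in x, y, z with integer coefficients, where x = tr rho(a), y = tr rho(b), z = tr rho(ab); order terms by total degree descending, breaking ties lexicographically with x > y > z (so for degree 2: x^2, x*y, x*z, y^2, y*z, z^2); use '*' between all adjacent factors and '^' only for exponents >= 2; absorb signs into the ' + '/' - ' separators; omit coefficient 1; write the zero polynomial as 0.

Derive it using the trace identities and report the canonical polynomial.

use: tr(a^-1) = tr(a) = x
tr(a^-1 b) = tr(b) tr(a) - tr(b a) = x*y - z
use: tr(a^-1 b^-1) = tr(a^-1) tr(b) - tr(a^-1 b) = z
use: tr(b^-1 a^-2) = tr(a^-1 b^-1) tr(a) - tr(a^-1 b^-1 a) = x*z - y
use: tr(a^-3 b^-1) = tr(b^-1 a^-2) tr(a) - tr(b^-1 a^-1) = x^2*z - x*y - z
tr(a^-2) = tr(a^-1) tr(a) - tr(1) = x^2 - 2
apply: tr(a^-3) = tr(a^-2) tr(a) - tr(a^-1) = x^3 - 3*x
use: tr(a^-1 b^-2 a^-2) = tr(a^-3 b^-1) tr(b) - tr(a^-3) = x^2*y*z - x^3 - x*y^2 - y*z + 3*x

x^2*y*z - x^3 - x*y^2 - y*z + 3*x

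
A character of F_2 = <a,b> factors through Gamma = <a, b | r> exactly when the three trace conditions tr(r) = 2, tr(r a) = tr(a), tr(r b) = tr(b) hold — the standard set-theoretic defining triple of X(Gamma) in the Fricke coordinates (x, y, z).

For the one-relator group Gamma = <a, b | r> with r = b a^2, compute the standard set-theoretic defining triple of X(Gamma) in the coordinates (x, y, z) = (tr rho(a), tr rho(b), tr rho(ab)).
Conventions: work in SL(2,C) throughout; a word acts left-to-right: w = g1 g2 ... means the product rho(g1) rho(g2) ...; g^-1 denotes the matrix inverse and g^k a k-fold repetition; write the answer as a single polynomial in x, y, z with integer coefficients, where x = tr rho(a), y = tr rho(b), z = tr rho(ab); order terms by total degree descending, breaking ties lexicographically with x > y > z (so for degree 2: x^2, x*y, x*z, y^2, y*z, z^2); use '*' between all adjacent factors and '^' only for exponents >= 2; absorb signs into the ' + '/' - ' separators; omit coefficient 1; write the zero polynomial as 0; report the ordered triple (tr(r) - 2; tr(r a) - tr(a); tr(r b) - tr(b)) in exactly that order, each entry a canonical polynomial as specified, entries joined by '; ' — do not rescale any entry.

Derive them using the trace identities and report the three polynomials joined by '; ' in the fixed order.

x*z - y - 2; x^2*z - x*y - x - z; x*y*z - x^2 - y^2 - y + 2

tr(b a^2) = tr(a) * tr(b a) - tr(b) = x*z - y
tr(b a^3) = tr(a) * tr(a b a) - tr(a b) = x^2*z - x*y - z
tr(b^2 a) = tr(b) * tr(a b) - tr(a)   [square of b] = y*z - x
apply: tr(b^2) = tr(b) * tr(b) - tr(1)   [square of b] = y^2 - 2
tr(b a^2 b) = tr(a) * tr(b^2 a) - tr(b^2)   [square of a] = x*y*z - x^2 - y^2 + 2
assemble the triple (tr(r) - 2; tr(r a) - x; tr(r b) - y)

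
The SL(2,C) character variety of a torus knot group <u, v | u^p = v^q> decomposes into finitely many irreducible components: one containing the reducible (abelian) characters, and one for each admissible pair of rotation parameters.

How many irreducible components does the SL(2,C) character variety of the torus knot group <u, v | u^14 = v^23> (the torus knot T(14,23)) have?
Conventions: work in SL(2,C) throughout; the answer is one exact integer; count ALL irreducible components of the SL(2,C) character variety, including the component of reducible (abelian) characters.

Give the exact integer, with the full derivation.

144

Gamma = < u, v | u^14 = v^23 > (torus knot T(14,23)); the central element u^14 = v^23 acts as +I or -I in any irreducible SL(2,C) representation.
On an irreducible component, tr(u) is locked at 2*cos(pi*alpha/14) for some alpha in 1..13, and tr(v) at 2*cos(pi*beta/23) for some beta in 1..22.
The two central values (-1)^alpha I and (-1)^beta I must be the same matrix, so alpha and beta share a parity.
Enumerate parity-matched pairs: 7*11 odd-odd plus 6*11 even-even gives 143.
Total: 143 irreducible-character components + 1 reducible (abelian) component = 144.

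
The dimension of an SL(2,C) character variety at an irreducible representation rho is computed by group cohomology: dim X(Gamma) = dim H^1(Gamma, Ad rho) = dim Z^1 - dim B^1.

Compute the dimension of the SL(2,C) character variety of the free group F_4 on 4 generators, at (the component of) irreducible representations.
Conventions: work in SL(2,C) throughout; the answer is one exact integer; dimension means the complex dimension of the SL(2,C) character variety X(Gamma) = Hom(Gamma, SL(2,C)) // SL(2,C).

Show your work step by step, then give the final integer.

9

Gamma = F_4 has 4 generators and no relators.
A cocycle picks one sl_2 vector per generator freely, giving dim Z^1 = 3*4 = 12.
At an irreducible rho the centralizer of the image in sl_2 is 0, so the coboundary map sl_2 -> Z^1 is injective: dim B^1 = 3.
dim H^1 = 12 - 3 = 9, which is dim X.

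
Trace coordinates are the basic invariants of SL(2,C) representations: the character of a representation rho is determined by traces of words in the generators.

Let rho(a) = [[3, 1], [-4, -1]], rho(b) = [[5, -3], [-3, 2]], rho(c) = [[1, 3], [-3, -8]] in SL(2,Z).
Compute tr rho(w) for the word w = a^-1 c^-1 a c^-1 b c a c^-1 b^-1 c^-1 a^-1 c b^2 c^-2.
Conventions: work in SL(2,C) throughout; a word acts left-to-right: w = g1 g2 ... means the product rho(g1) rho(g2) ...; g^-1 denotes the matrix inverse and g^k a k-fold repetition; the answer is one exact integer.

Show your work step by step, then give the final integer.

rho(a^-1) = [[-1, -1], [4, 3]]
... * rho(c^-1) = [[-8, -3], [3, 1]]  ->  [[5, 2], [-23, -9]]
... * rho(a) = [[3, 1], [-4, -1]]  ->  [[7, 3], [-33, -14]]
... * rho(c^-1) = [[-8, -3], [3, 1]]  ->  [[-47, -18], [222, 85]]
... * rho(b) = [[5, -3], [-3, 2]]  ->  [[-181, 105], [855, -496]]
... * rho(c) = [[1, 3], [-3, -8]]  ->  [[-496, -1383], [2343, 6533]]
... * rho(a) = [[3, 1], [-4, -1]]  ->  [[4044, 887], [-19103, -4190]]
... * rho(c^-1) = [[-8, -3], [3, 1]]  ->  [[-29691, -11245], [140254, 53119]]
... * rho(b^-1) = [[2, 3], [3, 5]]  ->  [[-93117, -145298], [439865, 686357]]
... * rho(c^-1) = [[-8, -3], [3, 1]]  ->  [[309042, 134053], [-1459849, -633238]]
... * rho(a^-1) = [[-1, -1], [4, 3]]  ->  [[227170, 93117], [-1073103, -439865]]
... * rho(c) = [[1, 3], [-3, -8]]  ->  [[-52181, -63426], [246492, 299611]]
... * rho(b) = [[5, -3], [-3, 2]]  ->  [[-70627, 29691], [333627, -140254]]
... * rho(b) = [[5, -3], [-3, 2]]  ->  [[-442208, 271263], [2088897, -1281389]]
... * rho(c^-1) = [[-8, -3], [3, 1]]  ->  [[4351453, 1597887], [-20555343, -7548080]]
... * rho(c^-1) = [[-8, -3], [3, 1]]  ->  [[-30017963, -11456472], [141798504, 54117949]]
tr = -30017963 + 54117949 = 24099986

24099986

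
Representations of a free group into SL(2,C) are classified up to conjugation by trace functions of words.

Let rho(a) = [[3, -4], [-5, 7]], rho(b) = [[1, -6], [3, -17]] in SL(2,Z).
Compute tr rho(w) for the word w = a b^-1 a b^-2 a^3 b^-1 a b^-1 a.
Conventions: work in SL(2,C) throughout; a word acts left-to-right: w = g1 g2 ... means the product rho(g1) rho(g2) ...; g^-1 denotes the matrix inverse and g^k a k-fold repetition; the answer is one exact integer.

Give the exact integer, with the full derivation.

rho(a) = [[3, -4], [-5, 7]]
... * rho(b^-1) = [[-17, 6], [-3, 1]]  ->  [[-39, 14], [64, -23]]
... * rho(a) = [[3, -4], [-5, 7]]  ->  [[-187, 254], [307, -417]]
... * rho(b^-1) = [[-17, 6], [-3, 1]]  ->  [[2417, -868], [-3968, 1425]]
... * rho(b^-1) = [[-17, 6], [-3, 1]]  ->  [[-38485, 13634], [63181, -22383]]
... * rho(a) = [[3, -4], [-5, 7]]  ->  [[-183625, 249378], [301458, -409405]]
... * rho(a) = [[3, -4], [-5, 7]]  ->  [[-1797765, 2480146], [2951399, -4071667]]
... * rho(a) = [[3, -4], [-5, 7]]  ->  [[-17794025, 24552082], [29212532, -40307265]]
... * rho(b^-1) = [[-17, 6], [-3, 1]]  ->  [[228842179, -82212068], [-375691249, 134967927]]
... * rho(a) = [[3, -4], [-5, 7]]  ->  [[1097586877, -1490853192], [-1801913382, 2447540485]]
... * rho(b^-1) = [[-17, 6], [-3, 1]]  ->  [[-14186417333, 5094668070], [23289906039, -8363939807]]
... * rho(a) = [[3, -4], [-5, 7]]  ->  [[-68032592349, 92408345822], [111689417152, -151707202805]]
tr = -68032592349 + -151707202805 = -219739795154

-219739795154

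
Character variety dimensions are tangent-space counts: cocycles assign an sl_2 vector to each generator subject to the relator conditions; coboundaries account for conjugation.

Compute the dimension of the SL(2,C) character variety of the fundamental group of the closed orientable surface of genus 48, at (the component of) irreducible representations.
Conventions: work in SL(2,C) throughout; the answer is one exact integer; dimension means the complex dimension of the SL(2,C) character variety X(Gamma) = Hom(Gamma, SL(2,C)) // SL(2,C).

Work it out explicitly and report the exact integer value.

pi_1 of the closed genus-48 surface has 96 generators bound by the single product-of-commutators relator.
A cocycle assigns one sl_2 vector per generator subject to the relator condition d_2(z) = 0: dim of the unconstrained space is 3*2g = 288.
At an irreducible rho, H^2 = coker(d_2) vanishes (Poincare duality: H^2 is dual to H^0 = invariants = 0), so d_2 is surjective onto sl_2 and dim Z^1 = 288 - 3 = 285.
Coboundaries contribute dim B^1 = 3 (injective at irreducible rho).
dim H^1 = 285 - 3 = 282 = dim X.

282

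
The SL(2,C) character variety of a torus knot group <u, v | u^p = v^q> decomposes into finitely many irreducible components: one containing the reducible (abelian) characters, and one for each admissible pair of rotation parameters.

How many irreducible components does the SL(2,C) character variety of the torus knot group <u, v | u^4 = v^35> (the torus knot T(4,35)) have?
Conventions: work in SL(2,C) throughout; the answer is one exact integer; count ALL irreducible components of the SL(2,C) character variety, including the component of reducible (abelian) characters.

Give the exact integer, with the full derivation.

In the torus knot group T(4,35), u^4 = v^35 is central, so an irreducible representation sends it to +I or -I (Schur).
On an irreducible component, tr(u) is locked at 2*cos(pi*alpha/4) for some alpha in 1..3, and tr(v) at 2*cos(pi*beta/35) for some beta in 1..34.
The two central values (-1)^alpha I and (-1)^beta I must be the same matrix, so alpha and beta share a parity.
Enumerate parity-matched pairs: 2*17 odd-odd plus 1*17 even-even gives 51.
components with irreducible characters: 51; plus the single component of reducible (abelian) characters: total 52.

52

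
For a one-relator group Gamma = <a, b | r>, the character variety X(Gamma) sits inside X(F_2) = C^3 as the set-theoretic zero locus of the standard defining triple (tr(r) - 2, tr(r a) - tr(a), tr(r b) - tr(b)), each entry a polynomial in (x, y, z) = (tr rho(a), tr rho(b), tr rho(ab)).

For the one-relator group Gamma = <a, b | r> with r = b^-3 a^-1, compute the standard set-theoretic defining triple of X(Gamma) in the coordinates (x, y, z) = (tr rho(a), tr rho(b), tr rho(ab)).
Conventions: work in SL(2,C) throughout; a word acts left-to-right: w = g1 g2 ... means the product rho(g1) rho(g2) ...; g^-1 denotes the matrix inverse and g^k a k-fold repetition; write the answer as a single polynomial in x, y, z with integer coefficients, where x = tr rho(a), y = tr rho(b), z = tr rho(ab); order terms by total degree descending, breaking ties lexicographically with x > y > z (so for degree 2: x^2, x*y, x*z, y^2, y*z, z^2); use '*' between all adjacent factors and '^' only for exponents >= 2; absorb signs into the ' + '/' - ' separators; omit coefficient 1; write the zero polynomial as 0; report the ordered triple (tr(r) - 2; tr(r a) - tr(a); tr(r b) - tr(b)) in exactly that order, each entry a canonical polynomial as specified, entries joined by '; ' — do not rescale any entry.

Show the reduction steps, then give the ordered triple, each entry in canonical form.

y^2*z - x*y - z - 2; y^3 - x - 3*y; y*z - x - y

tr(a^-1) = tr(a) = x
tr(a^-1 b) = tr(b)*tr(a) - tr(b a) = x*y - z
next, tr(b^-1 a^-1) = tr(a^-1)*tr(b) - tr(a^-1 b) = z
next, tr(b^-1 a^-1 b^-1) = tr(b^-1 a^-1)*tr(b) - tr(b^-1 a^-1 b) = y*z - x
next, tr(b^-3 a^-1) = tr(b^-1 a^-1 b^-1)*tr(b) - tr(b^-1 a^-1) = y^2*z - x*y - z
and tr(b^-2) = tr(b^-1)*tr(b) - tr(1)  (eliminate b^-1) = y^2 - 2
tr(b^-3) = tr(b^-2)*tr(b) - tr(b^-1)  (eliminate b^-1) = y^3 - 3*y
assemble the triple (tr(r) - 2; tr(r a) - x; tr(r b) - y)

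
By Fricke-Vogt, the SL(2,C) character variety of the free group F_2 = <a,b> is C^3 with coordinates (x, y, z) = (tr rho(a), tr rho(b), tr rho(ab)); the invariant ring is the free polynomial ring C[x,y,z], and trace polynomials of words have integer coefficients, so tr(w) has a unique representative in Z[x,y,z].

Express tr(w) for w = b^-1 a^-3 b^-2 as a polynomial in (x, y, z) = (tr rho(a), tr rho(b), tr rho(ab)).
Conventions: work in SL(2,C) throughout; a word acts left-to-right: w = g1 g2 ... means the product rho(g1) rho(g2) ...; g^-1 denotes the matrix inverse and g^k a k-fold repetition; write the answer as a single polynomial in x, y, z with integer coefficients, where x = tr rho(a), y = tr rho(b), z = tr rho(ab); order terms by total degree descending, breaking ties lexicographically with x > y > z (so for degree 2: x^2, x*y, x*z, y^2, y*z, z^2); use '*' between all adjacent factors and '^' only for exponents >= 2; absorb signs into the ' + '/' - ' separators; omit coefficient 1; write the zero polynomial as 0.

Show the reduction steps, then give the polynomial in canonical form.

x^2*y^2*z - x^3*y - x*y^3 - x^2*z - y^2*z + 4*x*y + z

apply: tr(a^-1) = tr(a) = x
apply: tr(a^-1 b) = tr(b) tr(a) - tr(b a) = x*y - z
tr(b^-1 a^-1) = tr(a^-1) tr(b) - tr(a^-1 b) = z
tr(a^-2 b^-1) = tr(b^-1 a^-1) tr(a) - tr(b^-1) = x*z - y
tr(a^-3 b^-1) = tr(a^-2 b^-1) tr(a) - tr(a^-2 b^-1 a) = x^2*z - x*y - z
tr(a^-2) = tr(a^-1) tr(a) - tr(1) = x^2 - 2
use: tr(a^-3) = tr(a^-2) tr(a) - tr(a^-1) = x^3 - 3*x
tr(b^-1 a^-3 b^-1) = tr(a^-3 b^-1) tr(b) - tr(a^-3) = x^2*y*z - x^3 - x*y^2 - y*z + 3*x
apply: tr(b^-1 a^-3 b^-2) = tr(b^-1 a^-3 b^-1) tr(b) - tr(b^-1 a^-3) = x^2*y^2*z - x^3*y - x*y^3 - x^2*z - y^2*z + 4*x*y + z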